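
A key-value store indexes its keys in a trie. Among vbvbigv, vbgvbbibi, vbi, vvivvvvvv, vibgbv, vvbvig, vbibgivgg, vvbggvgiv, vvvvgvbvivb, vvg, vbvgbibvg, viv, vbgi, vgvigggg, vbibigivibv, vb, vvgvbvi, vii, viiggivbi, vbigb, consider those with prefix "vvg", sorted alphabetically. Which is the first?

DFS of the "vvg" subtree visits, in order: "vvg", "vvgvbvi"
Position 1: vvg

vvg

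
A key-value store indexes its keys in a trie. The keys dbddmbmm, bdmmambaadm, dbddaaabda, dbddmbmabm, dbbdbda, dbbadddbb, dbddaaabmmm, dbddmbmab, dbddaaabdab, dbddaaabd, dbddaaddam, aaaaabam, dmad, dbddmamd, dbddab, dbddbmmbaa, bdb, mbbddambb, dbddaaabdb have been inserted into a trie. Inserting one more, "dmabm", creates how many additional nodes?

2

The longest prefix of "dmabm" already in the trie is "dma" (length 3).
New nodes needed: |"dmabm"| − 3 = 5 − 3 = 2.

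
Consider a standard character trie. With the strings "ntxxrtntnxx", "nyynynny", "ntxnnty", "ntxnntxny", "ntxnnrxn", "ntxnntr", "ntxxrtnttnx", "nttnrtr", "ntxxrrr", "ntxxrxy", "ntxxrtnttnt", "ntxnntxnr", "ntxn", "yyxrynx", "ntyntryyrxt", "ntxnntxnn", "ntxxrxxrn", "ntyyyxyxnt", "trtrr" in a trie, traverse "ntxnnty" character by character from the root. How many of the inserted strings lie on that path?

Traverse "ntxnnty" character by character; count nodes along the way that are marked as word ends.
Prefixes of the query that are stored words: "ntxn", "ntxnnty"
Count: 2

2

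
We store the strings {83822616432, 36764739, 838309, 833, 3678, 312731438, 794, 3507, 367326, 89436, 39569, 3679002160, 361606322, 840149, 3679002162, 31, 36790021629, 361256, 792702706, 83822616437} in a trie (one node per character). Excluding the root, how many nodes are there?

For each word, the new-node count is its length minus the longest prefix already in the trie:
  "83822616432" → 11 new (8, 3, 8, 2, 2, 6, 1, 6, 4, 3, 2)
  "36764739" → 8 new (3, 6, 7, 6, 4, 7, 3, 9)
  "838309" → prefix "838" already present; 3 new (3, 0, 9)
  "833" → prefix "83" already present; 1 new (3)
  "3678" → prefix "367" already present; 1 new (8)
  "312731438" → prefix "3" already present; 8 new (1, 2, 7, 3, 1, 4, 3, 8)
  "794" → 3 new (7, 9, 4)
  "3507" → prefix "3" already present; 3 new (5, 0, 7)
  "367326" → prefix "367" already present; 3 new (3, 2, 6)
  "89436" → prefix "8" already present; 4 new (9, 4, 3, 6)
  "39569" → prefix "3" already present; 4 new (9, 5, 6, 9)
  "3679002160" → prefix "367" already present; 7 new (9, 0, 0, 2, 1, 6, 0)
  "361606322" → prefix "36" already present; 7 new (1, 6, 0, 6, 3, 2, 2)
  "840149" → prefix "8" already present; 5 new (4, 0, 1, 4, 9)
  "3679002162" → prefix "367900216" already present; 1 new (2)
  "31" → prefix "31" already present; 0 new (none)
  "36790021629" → prefix "3679002162" already present; 1 new (9)
  "361256" → prefix "361" already present; 3 new (2, 5, 6)
  "792702706" → prefix "79" already present; 7 new (2, 7, 0, 2, 7, 0, 6)
  "83822616437" → prefix "8382261643" already present; 1 new (7)
Total nodes = 11 + 8 + 3 + 1 + 1 + 8 + 3 + 3 + 3 + 4 + 4 + 7 + 7 + 5 + 1 + 0 + 1 + 3 + 7 + 1 = 81

81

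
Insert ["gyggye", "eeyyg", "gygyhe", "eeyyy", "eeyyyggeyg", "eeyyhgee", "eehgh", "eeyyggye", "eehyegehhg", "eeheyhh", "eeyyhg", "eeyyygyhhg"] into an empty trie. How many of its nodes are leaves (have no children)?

9

A leaf is a node with no children — equivalently, the end of a word that is not a proper prefix of any other stored word.
Those words: "eeheyhh", "eehgh", "eehyegehhg", "eeyyggye", "eeyyhgee", "eeyyyggeyg", "eeyyygyhhg", "gyggye", "gygyhe"
Leaf count: 9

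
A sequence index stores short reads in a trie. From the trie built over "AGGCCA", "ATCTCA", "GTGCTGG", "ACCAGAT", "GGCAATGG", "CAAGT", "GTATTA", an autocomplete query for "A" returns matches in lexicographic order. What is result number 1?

Words with prefix "A", in lexicographic order: "ACCAGAT", "AGGCCA", "ATCTCA"
The 1st is ACCAGAT.

ACCAGAT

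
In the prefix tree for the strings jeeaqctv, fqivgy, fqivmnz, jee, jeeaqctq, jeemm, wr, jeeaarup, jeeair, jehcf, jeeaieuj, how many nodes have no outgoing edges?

10

Leaves are exactly the stored words that no other stored word extends.
Those words: "fqivgy", "fqivmnz", "jeeaarup", "jeeaieuj", "jeeair", "jeeaqctq", "jeeaqctv", "jeemm", "jehcf", "wr"
Leaf count: 10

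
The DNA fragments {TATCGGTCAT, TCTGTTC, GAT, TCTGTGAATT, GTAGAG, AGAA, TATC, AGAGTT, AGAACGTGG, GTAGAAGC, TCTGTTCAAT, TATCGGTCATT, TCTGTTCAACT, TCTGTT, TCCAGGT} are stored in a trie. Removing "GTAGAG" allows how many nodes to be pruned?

1

Walk "GTAGAG" from the leaf back toward the root, removing each node that no remaining word uses.
The suffix "G" (1 node) is used only by "GTAGAG"; the node for "GTAGA" still has the child "A", so pruning stops there.
Nodes removed: 1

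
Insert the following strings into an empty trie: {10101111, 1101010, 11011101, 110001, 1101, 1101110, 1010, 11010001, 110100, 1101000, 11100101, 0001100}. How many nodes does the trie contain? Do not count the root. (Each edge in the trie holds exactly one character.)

37

Trie structure (* marks end of a word):
(root)
├─ 0
│  └─ 0
│     └─ 0
│        └─ 1
│           └─ 1
│              └─ 0
│                 └─ 0 *
└─ 1
   ├─ 0
   │  └─ 1
   │     └─ 0 *
   │        └─ 1
   │           └─ 1
   │              └─ 1
   │                 └─ 1 *
   └─ 1
      ├─ 0
      │  ├─ 0
      │  │  └─ 0
      │  │     └─ 1 *
      │  └─ 1 *
      │     ├─ 0
      │     │  ├─ 0 *
      │     │  │  └─ 0 *
      │     │  │     └─ 1 *
      │     │  └─ 1
      │     │     └─ 0 *
      │     └─ 1
      │        └─ 1
      │           └─ 0 *
      │              └─ 1 *
      └─ 1
         └─ 0
            └─ 0
               └─ 1
                  └─ 0
                     └─ 1 *
Counting every labelled node above: 37.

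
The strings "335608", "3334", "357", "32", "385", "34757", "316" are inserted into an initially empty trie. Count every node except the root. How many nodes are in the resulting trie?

19

Trace insertions, counting only characters that open a new branch:
  "335608" → 6 new (3, 3, 5, 6, 0, 8)
  "3334" → prefix "33" already present; 2 new (3, 4)
  "357" → prefix "3" already present; 2 new (5, 7)
  "32" → prefix "3" already present; 1 new (2)
  "385" → prefix "3" already present; 2 new (8, 5)
  "34757" → prefix "3" already present; 4 new (4, 7, 5, 7)
  "316" → prefix "3" already present; 2 new (1, 6)
Total nodes = 6 + 2 + 2 + 1 + 2 + 4 + 2 = 19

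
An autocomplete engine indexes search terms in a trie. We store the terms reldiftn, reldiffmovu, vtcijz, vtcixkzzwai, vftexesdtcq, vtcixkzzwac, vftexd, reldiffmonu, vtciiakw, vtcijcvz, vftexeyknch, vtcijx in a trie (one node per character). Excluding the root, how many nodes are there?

For each word, the new-node count is its length minus the longest prefix already in the trie:
  "reldiftn" → 8 new (r, e, l, d, i, f, t, n)
  "reldiffmovu" → prefix "reldif" already present; 5 new (f, m, o, v, u)
  "vtcijz" → 6 new (v, t, c, i, j, z)
  "vtcixkzzwai" → prefix "vtci" already present; 7 new (x, k, z, z, w, a, i)
  "vftexesdtcq" → prefix "v" already present; 10 new (f, t, e, x, e, s, d, t, c, q)
  "vtcixkzzwac" → prefix "vtcixkzzwa" already present; 1 new (c)
  "vftexd" → prefix "vftex" already present; 1 new (d)
  "reldiffmonu" → prefix "reldiffmo" already present; 2 new (n, u)
  "vtciiakw" → prefix "vtci" already present; 4 new (i, a, k, w)
  "vtcijcvz" → prefix "vtcij" already present; 3 new (c, v, z)
  "vftexeyknch" → prefix "vftexe" already present; 5 new (y, k, n, c, h)
  "vtcijx" → prefix "vtcij" already present; 1 new (x)
Total nodes = 8 + 5 + 6 + 7 + 10 + 1 + 1 + 2 + 4 + 3 + 5 + 1 = 53

53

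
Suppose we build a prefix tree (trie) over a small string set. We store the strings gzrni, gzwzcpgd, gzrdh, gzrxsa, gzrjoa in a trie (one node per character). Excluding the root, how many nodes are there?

19

Count nodes per top-level branch (shared prefixes stored once):
  'g'-branch (gzrdh, gzrjoa, gzrni, gzrxsa, gzwzcpgd): 19 nodes
Sum: 19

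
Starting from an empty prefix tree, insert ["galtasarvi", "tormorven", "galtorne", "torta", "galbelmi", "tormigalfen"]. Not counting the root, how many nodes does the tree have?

Trace insertions, counting only characters that open a new branch:
  "galtasarvi" → 10 new (g, a, l, t, a, s, a, r, v, i)
  "tormorven" → 9 new (t, o, r, m, o, r, v, e, n)
  "galtorne" → prefix "galt" already present; 4 new (o, r, n, e)
  "torta" → prefix "tor" already present; 2 new (t, a)
  "galbelmi" → prefix "gal" already present; 5 new (b, e, l, m, i)
  "tormigalfen" → prefix "torm" already present; 7 new (i, g, a, l, f, e, n)
Total nodes = 10 + 9 + 4 + 2 + 5 + 7 = 37

37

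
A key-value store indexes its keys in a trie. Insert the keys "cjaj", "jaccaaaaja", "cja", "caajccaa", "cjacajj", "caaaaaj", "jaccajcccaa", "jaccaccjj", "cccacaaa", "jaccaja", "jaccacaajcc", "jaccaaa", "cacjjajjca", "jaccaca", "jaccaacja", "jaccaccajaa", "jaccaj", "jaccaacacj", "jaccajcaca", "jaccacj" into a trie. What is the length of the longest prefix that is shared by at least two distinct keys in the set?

Equivalently: take the maximum, over all pairs, of their longest common prefix length.
"jaccaaa" and "jaccaaaaja" agree on "jaccaaa" (7 characters) before diverging; nothing deeper is shared.
Longest shared-prefix length: 7

7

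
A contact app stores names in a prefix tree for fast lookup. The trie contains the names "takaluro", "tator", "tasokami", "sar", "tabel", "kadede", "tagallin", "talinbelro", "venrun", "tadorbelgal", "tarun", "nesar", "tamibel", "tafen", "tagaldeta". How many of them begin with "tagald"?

1

Traverse to the node for "tagald", then collect every word in that subtree.
Matches: "tagaldeta"
Count: 1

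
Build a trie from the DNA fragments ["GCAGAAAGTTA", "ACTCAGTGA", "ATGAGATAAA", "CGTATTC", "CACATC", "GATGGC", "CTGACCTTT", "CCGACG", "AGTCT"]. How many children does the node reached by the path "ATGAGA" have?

1

The children of the "ATGAGA" node are the distinct next characters among strings starting with "ATGAGA".
Distinct next characters after "ATGAGA": T.
That node has 1 child edge.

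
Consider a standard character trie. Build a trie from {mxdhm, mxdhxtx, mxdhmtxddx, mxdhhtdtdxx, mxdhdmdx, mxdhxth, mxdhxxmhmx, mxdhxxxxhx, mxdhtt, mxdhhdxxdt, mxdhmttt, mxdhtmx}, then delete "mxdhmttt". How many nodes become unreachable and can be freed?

2

After clearing the end-marker at "mxdhmttt", prune upward until reaching a node still needed by another word.
The suffix "tt" (2 nodes) is used only by "mxdhmttt"; the node for "mxdhmt" still has the child "x", so pruning stops there.
Nodes removed: 2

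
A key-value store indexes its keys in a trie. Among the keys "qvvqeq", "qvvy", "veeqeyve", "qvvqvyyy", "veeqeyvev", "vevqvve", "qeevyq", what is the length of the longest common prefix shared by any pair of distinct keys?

Look for the deepest trie node that still has at least two words in its subtree.
"veeqeyve" and "veeqeyvev" agree on "veeqeyve" (8 characters) before diverging; nothing deeper is shared.
Longest shared-prefix length: 8

8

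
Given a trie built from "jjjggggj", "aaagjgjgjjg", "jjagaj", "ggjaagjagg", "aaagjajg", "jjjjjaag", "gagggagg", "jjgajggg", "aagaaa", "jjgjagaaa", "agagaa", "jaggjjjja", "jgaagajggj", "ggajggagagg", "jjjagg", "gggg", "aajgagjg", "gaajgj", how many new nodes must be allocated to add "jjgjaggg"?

2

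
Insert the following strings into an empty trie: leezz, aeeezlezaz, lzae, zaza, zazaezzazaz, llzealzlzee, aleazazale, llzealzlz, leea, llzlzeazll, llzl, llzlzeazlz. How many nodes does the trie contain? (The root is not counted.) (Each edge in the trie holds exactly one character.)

Insert word by word; a character creates a node only if that edge doesn't already exist:
  "leezz" → 5 new (l, e, e, z, z)
  "aeeezlezaz" → 10 new (a, e, e, e, z, l, e, z, a, z)
  "lzae" → prefix "l" already present; 3 new (z, a, e)
  "zaza" → 4 new (z, a, z, a)
  "zazaezzazaz" → prefix "zaza" already present; 7 new (e, z, z, a, z, a, z)
  "llzealzlzee" → prefix "l" already present; 10 new (l, z, e, a, l, z, l, z, e, e)
  "aleazazale" → prefix "a" already present; 9 new (l, e, a, z, a, z, a, l, e)
  "llzealzlz" → prefix "llzealzlz" already present; 0 new (none)
  "leea" → prefix "lee" already present; 1 new (a)
  "llzlzeazll" → prefix "llz" already present; 7 new (l, z, e, a, z, l, l)
  "llzl" → prefix "llzl" already present; 0 new (none)
  "llzlzeazlz" → prefix "llzlzeazl" already present; 1 new (z)
Total nodes = 5 + 10 + 3 + 4 + 7 + 10 + 9 + 0 + 1 + 7 + 0 + 1 = 57

57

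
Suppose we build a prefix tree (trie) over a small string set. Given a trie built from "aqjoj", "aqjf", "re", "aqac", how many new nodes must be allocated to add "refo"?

2

"re" is already a path in the trie; the remaining "fo" must be added.
New nodes needed: |"refo"| − 2 = 4 − 2 = 2.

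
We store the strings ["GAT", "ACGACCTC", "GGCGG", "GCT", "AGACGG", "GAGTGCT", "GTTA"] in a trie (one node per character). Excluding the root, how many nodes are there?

For each word, the new-node count is its length minus the longest prefix already in the trie:
  "GAT" → 3 new (G, A, T)
  "ACGACCTC" → 8 new (A, C, G, A, C, C, T, C)
  "GGCGG" → prefix "G" already present; 4 new (G, C, G, G)
  "GCT" → prefix "G" already present; 2 new (C, T)
  "AGACGG" → prefix "A" already present; 5 new (G, A, C, G, G)
  "GAGTGCT" → prefix "GA" already present; 5 new (G, T, G, C, T)
  "GTTA" → prefix "G" already present; 3 new (T, T, A)
Total nodes = 3 + 8 + 4 + 2 + 5 + 5 + 3 = 30

30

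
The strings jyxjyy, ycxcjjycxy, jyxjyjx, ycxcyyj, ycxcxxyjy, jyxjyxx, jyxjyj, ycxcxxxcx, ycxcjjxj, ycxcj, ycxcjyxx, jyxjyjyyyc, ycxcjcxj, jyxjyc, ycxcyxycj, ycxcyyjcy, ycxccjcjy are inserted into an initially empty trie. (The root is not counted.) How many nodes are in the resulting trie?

55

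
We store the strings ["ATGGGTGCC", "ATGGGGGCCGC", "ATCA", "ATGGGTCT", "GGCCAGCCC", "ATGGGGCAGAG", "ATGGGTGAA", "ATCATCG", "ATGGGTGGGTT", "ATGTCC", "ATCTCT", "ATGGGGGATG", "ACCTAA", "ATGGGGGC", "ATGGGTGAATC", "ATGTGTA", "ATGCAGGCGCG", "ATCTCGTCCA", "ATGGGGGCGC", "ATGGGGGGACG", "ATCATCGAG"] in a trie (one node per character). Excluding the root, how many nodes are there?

For each word, the new-node count is its length minus the longest prefix already in the trie:
  "ATGGGTGCC" → 9 new (A, T, G, G, G, T, G, C, C)
  "ATGGGGGCCGC" → prefix "ATGGG" already present; 6 new (G, G, C, C, G, C)
  "ATCA" → prefix "AT" already present; 2 new (C, A)
  "ATGGGTCT" → prefix "ATGGGT" already present; 2 new (C, T)
  "GGCCAGCCC" → 9 new (G, G, C, C, A, G, C, C, C)
  "ATGGGGCAGAG" → prefix "ATGGGG" already present; 5 new (C, A, G, A, G)
  "ATGGGTGAA" → prefix "ATGGGTG" already present; 2 new (A, A)
  "ATCATCG" → prefix "ATCA" already present; 3 new (T, C, G)
  "ATGGGTGGGTT" → prefix "ATGGGTG" already present; 4 new (G, G, T, T)
  "ATGTCC" → prefix "ATG" already present; 3 new (T, C, C)
  "ATCTCT" → prefix "ATC" already present; 3 new (T, C, T)
  "ATGGGGGATG" → prefix "ATGGGGG" already present; 3 new (A, T, G)
  "ACCTAA" → prefix "A" already present; 5 new (C, C, T, A, A)
  "ATGGGGGC" → prefix "ATGGGGGC" already present; 0 new (none)
  "ATGGGTGAATC" → prefix "ATGGGTGAA" already present; 2 new (T, C)
  "ATGTGTA" → prefix "ATGT" already present; 3 new (G, T, A)
  "ATGCAGGCGCG" → prefix "ATG" already present; 8 new (C, A, G, G, C, G, C, G)
  "ATCTCGTCCA" → prefix "ATCTC" already present; 5 new (G, T, C, C, A)
  "ATGGGGGCGC" → prefix "ATGGGGGC" already present; 2 new (G, C)
  "ATGGGGGGACG" → prefix "ATGGGGG" already present; 4 new (G, A, C, G)
  "ATCATCGAG" → prefix "ATCATCG" already present; 2 new (A, G)
Total nodes = 9 + 6 + 2 + 2 + 9 + 5 + 2 + 3 + 4 + 3 + 3 + 3 + 5 + 0 + 2 + 3 + 8 + 5 + 2 + 4 + 2 = 82

82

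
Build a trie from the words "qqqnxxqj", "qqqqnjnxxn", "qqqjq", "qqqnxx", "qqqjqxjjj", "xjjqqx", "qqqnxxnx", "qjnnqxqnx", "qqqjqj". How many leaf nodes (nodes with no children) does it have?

7

Leaves are exactly the stored words that no other stored word extends.
Those words: "qjnnqxqnx", "qqqjqj", "qqqjqxjjj", "qqqnxxnx", "qqqnxxqj", "qqqqnjnxxn", "xjjqqx"
Leaf count: 7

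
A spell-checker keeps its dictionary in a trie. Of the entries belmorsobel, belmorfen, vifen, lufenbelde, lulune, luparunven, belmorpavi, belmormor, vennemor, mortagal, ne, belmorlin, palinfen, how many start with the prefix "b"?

5

Traverse to the node for "b", then collect every word in that subtree.
Words under "b": belmorfen, belmorlin, belmormor, belmorpavi, belmorsobel
Count: 5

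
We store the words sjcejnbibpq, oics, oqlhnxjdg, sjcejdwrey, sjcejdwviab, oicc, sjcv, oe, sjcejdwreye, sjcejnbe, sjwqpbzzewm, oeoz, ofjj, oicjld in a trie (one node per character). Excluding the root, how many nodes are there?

54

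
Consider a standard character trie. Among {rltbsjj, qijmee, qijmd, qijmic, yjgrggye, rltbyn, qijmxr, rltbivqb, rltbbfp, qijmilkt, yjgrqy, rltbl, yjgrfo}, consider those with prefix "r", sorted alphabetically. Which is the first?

DFS of the "r" subtree visits, in order: "rltbbfp", "rltbivqb", "rltbl", "rltbsjj", "rltbyn"
Position 1: rltbbfp

rltbbfp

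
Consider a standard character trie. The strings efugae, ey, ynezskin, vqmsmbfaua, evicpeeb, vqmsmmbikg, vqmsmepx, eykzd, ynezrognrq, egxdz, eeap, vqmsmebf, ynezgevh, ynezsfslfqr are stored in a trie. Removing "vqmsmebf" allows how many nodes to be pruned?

2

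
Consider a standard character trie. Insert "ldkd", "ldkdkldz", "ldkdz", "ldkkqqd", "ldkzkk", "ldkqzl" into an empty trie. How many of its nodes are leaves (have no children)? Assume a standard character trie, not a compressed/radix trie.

Leaves are exactly the stored words that no other stored word extends.
Those words: "ldkdkldz", "ldkdz", "ldkkqqd", "ldkqzl", "ldkzkk"
Leaf count: 5

5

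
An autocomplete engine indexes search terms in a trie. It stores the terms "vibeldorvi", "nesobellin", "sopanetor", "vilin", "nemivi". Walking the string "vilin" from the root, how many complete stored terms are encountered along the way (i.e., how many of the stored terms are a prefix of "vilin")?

1

Walk "vilin" from the root; an end-of-word marker is hit whenever a stored word is a prefix of "vilin".
Prefixes of the query that are stored words: "vilin"
Count: 1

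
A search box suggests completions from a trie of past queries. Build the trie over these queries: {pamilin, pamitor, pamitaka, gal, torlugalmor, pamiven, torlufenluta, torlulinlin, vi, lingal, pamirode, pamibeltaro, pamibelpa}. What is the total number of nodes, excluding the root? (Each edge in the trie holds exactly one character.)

64

Trace insertions, counting only characters that open a new branch:
  "pamilin" → 7 new (p, a, m, i, l, i, n)
  "pamitor" → prefix "pami" already present; 3 new (t, o, r)
  "pamitaka" → prefix "pamit" already present; 3 new (a, k, a)
  "gal" → 3 new (g, a, l)
  "torlugalmor" → 11 new (t, o, r, l, u, g, a, l, m, o, r)
  "pamiven" → prefix "pami" already present; 3 new (v, e, n)
  "torlufenluta" → prefix "torlu" already present; 7 new (f, e, n, l, u, t, a)
  "torlulinlin" → prefix "torlu" already present; 6 new (l, i, n, l, i, n)
  "vi" → 2 new (v, i)
  "lingal" → 6 new (l, i, n, g, a, l)
  "pamirode" → prefix "pami" already present; 4 new (r, o, d, e)
  "pamibeltaro" → prefix "pami" already present; 7 new (b, e, l, t, a, r, o)
  "pamibelpa" → prefix "pamibel" already present; 2 new (p, a)
Total nodes = 7 + 3 + 3 + 3 + 11 + 3 + 7 + 6 + 2 + 6 + 4 + 7 + 2 = 64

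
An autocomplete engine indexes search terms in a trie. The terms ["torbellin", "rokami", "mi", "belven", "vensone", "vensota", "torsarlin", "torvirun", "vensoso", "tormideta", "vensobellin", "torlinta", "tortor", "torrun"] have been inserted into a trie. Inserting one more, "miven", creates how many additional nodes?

Walking "miven" from the root, the first 2 characters ("mi") follow existing edges; "v" is the first miss.
New nodes needed: |"miven"| − 2 = 5 − 2 = 3.

3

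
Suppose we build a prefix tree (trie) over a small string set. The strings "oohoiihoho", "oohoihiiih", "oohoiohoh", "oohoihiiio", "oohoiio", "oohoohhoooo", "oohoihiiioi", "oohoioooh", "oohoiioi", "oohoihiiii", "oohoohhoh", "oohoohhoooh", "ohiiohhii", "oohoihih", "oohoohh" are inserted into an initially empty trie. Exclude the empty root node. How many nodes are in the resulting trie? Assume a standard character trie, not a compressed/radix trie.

45

Count nodes per top-level branch (shared prefixes stored once):
  'o'-branch (ohiiohhii, oohoihih, oohoihiiih, oohoihiiii, oohoihiiio, oohoihiiioi, oohoiihoho, oohoiio, oohoiioi, oohoiohoh, oohoioooh, oohoohh, oohoohhoh, oohoohhoooh, oohoohhoooo): 45 nodes
Sum: 45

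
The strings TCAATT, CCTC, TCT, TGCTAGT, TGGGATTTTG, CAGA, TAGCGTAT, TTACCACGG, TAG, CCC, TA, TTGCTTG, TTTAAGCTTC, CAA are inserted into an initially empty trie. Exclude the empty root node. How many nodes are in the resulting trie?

For each word, the new-node count is its length minus the longest prefix already in the trie:
  "TCAATT" → 6 new (T, C, A, A, T, T)
  "CCTC" → 4 new (C, C, T, C)
  "TCT" → prefix "TC" already present; 1 new (T)
  "TGCTAGT" → prefix "T" already present; 6 new (G, C, T, A, G, T)
  "TGGGATTTTG" → prefix "TG" already present; 8 new (G, G, A, T, T, T, T, G)
  "CAGA" → prefix "C" already present; 3 new (A, G, A)
  "TAGCGTAT" → prefix "T" already present; 7 new (A, G, C, G, T, A, T)
  "TTACCACGG" → prefix "T" already present; 8 new (T, A, C, C, A, C, G, G)
  "TAG" → prefix "TAG" already present; 0 new (none)
  "CCC" → prefix "CC" already present; 1 new (C)
  "TA" → prefix "TA" already present; 0 new (none)
  "TTGCTTG" → prefix "TT" already present; 5 new (G, C, T, T, G)
  "TTTAAGCTTC" → prefix "TT" already present; 8 new (T, A, A, G, C, T, T, C)
  "CAA" → prefix "CA" already present; 1 new (A)
Total nodes = 6 + 4 + 1 + 6 + 8 + 3 + 7 + 8 + 0 + 1 + 0 + 5 + 8 + 1 = 58

58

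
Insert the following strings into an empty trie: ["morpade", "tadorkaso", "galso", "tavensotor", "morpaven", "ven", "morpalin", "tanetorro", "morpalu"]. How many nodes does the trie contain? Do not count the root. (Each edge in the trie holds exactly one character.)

Insert word by word; a character creates a node only if that edge doesn't already exist:
  "morpade" → 7 new (m, o, r, p, a, d, e)
  "tadorkaso" → 9 new (t, a, d, o, r, k, a, s, o)
  "galso" → 5 new (g, a, l, s, o)
  "tavensotor" → prefix "ta" already present; 8 new (v, e, n, s, o, t, o, r)
  "morpaven" → prefix "morpa" already present; 3 new (v, e, n)
  "ven" → 3 new (v, e, n)
  "morpalin" → prefix "morpa" already present; 3 new (l, i, n)
  "tanetorro" → prefix "ta" already present; 7 new (n, e, t, o, r, r, o)
  "morpalu" → prefix "morpal" already present; 1 new (u)
Total nodes = 7 + 9 + 5 + 8 + 3 + 3 + 3 + 7 + 1 = 46

46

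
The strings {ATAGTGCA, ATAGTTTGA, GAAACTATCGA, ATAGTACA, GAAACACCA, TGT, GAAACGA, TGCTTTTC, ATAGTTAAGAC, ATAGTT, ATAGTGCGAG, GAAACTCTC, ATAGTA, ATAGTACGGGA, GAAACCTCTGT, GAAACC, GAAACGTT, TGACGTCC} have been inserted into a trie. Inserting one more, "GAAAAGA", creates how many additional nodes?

"GAAA" is already a path in the trie; the remaining "AGA" must be added.
So 7 − 4 = 3 new nodes.

3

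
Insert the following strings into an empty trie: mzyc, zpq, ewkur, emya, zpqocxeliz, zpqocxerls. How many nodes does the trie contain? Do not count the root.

Trace insertions, counting only characters that open a new branch:
  "mzyc" → 4 new (m, z, y, c)
  "zpq" → 3 new (z, p, q)
  "ewkur" → 5 new (e, w, k, u, r)
  "emya" → prefix "e" already present; 3 new (m, y, a)
  "zpqocxeliz" → prefix "zpq" already present; 7 new (o, c, x, e, l, i, z)
  "zpqocxerls" → prefix "zpqocxe" already present; 3 new (r, l, s)
Total nodes = 4 + 3 + 5 + 3 + 7 + 3 = 25

25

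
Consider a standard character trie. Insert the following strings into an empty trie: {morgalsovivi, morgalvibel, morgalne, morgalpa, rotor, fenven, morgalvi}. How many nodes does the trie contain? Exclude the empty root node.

32

Trace insertions, counting only characters that open a new branch:
  "morgalsovivi" → 12 new (m, o, r, g, a, l, s, o, v, i, v, i)
  "morgalvibel" → prefix "morgal" already present; 5 new (v, i, b, e, l)
  "morgalne" → prefix "morgal" already present; 2 new (n, e)
  "morgalpa" → prefix "morgal" already present; 2 new (p, a)
  "rotor" → 5 new (r, o, t, o, r)
  "fenven" → 6 new (f, e, n, v, e, n)
  "morgalvi" → prefix "morgalvi" already present; 0 new (none)
Total nodes = 12 + 5 + 2 + 2 + 5 + 6 + 0 = 32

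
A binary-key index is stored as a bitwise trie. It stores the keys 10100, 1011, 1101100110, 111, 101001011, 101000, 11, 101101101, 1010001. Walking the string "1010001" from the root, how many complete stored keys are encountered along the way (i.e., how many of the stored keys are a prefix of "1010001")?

Walk "1010001" from the root; an end-of-word marker is hit whenever a stored word is a prefix of "1010001".
Prefixes of the query that are stored words: "10100", "101000", "1010001"
Count: 3

3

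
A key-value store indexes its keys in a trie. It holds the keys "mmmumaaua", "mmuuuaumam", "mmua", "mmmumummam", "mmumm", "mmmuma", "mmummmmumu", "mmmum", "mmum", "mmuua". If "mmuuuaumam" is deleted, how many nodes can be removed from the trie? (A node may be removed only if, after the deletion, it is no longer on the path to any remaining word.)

Walk "mmuuuaumam" from the leaf back toward the root, removing each node that no remaining word uses.
The suffix "uaumam" (6 nodes) is used only by "mmuuuaumam"; the node for "mmuu" still has the child "a", so pruning stops there.
Nodes removed: 6

6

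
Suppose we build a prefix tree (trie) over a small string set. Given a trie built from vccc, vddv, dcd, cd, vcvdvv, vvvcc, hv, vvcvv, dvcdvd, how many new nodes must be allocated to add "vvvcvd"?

2

Walking "vvvcvd" from the root, the first 4 characters ("vvvc") follow existing edges; "v" is the first miss.
New nodes needed: |"vvvcvd"| − 4 = 6 − 4 = 2.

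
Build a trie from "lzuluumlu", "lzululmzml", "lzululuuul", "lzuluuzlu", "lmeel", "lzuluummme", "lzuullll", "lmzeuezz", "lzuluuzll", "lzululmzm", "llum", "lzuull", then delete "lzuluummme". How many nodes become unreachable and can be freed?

3

After clearing the end-marker at "lzuluummme", prune upward until reaching a node still needed by another word.
The suffix "mme" (3 nodes) is used only by "lzuluummme"; the node for "lzuluum" still has the child "l", so pruning stops there.
Nodes removed: 3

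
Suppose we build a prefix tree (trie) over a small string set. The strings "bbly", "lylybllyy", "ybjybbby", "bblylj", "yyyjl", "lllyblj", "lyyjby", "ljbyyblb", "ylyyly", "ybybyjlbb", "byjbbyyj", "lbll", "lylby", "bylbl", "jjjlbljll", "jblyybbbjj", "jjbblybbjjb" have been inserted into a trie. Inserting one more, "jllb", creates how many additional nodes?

3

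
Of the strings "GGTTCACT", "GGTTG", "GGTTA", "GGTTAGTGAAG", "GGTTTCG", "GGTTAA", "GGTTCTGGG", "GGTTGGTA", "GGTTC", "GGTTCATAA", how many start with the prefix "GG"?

10

Walk to "GG"; the words in its subtree are exactly those with that prefix.
Words under "GG": GGTTA, GGTTAA, GGTTAGTGAAG, GGTTC, GGTTCACT, GGTTCATAA, GGTTCTGGG, GGTTG, GGTTGGTA, GGTTTCG
Count: 10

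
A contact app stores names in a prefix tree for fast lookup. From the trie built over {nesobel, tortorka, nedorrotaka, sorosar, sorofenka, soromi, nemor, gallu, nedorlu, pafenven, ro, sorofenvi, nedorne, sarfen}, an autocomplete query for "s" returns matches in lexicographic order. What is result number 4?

soromi

DFS of the "s" subtree visits, in order: "sarfen", "sorofenka", "sorofenvi", "soromi", "sorosar"
The 4th is soromi.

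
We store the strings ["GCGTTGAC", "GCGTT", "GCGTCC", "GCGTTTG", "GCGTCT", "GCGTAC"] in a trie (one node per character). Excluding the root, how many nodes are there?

15

Trace insertions, counting only characters that open a new branch:
  "GCGTTGAC" → 8 new (G, C, G, T, T, G, A, C)
  "GCGTT" → prefix "GCGTT" already present; 0 new (none)
  "GCGTCC" → prefix "GCGT" already present; 2 new (C, C)
  "GCGTTTG" → prefix "GCGTT" already present; 2 new (T, G)
  "GCGTCT" → prefix "GCGTC" already present; 1 new (T)
  "GCGTAC" → prefix "GCGT" already present; 2 new (A, C)
Total nodes = 8 + 0 + 2 + 2 + 1 + 2 = 15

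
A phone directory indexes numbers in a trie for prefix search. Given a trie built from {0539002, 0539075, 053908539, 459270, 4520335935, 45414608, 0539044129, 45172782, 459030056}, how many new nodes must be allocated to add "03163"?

Walking "03163" from the root, the first 1 characters ("0") follow existing edges; "3" is the first miss.
Each of the 4 remaining characters creates one node.

4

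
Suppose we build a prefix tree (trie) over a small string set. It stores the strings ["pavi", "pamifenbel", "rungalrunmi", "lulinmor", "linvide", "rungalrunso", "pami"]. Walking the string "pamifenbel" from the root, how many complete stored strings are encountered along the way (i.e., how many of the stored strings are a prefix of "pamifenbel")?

Walk "pamifenbel" from the root; an end-of-word marker is hit whenever a stored word is a prefix of "pamifenbel".
Prefixes of the query that are stored words: "pami", "pamifenbel"
Count: 2

2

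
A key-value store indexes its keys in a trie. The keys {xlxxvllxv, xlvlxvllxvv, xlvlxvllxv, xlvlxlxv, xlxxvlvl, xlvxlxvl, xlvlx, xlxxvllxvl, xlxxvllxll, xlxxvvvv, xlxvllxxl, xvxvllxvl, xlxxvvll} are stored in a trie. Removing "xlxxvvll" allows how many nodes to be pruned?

2

Walk "xlxxvvll" from the leaf back toward the root, removing each node that no remaining word uses.
The suffix "ll" (2 nodes) is used only by "xlxxvvll"; the node for "xlxxvv" still has the child "v", so pruning stops there.
Nodes removed: 2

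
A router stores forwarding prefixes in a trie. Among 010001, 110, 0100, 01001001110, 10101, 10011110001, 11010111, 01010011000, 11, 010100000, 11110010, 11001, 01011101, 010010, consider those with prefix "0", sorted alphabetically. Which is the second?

010001

Filter for "0…" and sort: "0100", "010001", "010010", "01001001110", "010100000", "01010011000", "01011101"
The 2nd is 010001.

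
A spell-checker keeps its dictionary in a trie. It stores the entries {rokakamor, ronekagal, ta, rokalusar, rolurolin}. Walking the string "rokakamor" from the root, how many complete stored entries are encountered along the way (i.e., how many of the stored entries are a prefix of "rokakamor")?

Check each prefix of "rokakamor" against the stored set — each match is an end-marker on the path.
Prefixes of the query that are stored words: "rokakamor"
Count: 1

1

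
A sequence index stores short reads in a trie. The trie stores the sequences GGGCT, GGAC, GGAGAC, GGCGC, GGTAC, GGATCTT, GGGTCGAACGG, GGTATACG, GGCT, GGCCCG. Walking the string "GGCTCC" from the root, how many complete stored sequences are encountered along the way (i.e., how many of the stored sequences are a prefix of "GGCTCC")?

1

Walk "GGCTCC" from the root; an end-of-word marker is hit whenever a stored word is a prefix of "GGCTCC".
Prefixes of the query that are stored words: "GGCT"
Count: 1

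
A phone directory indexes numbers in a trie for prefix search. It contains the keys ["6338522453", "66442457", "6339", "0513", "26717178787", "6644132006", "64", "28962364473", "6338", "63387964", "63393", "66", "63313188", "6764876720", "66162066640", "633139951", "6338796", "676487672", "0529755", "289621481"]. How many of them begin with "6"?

15

Traverse to the node for "6", then collect every word in that subtree.
Matches: "63313188", "633139951", "6338", "6338522453", "6338796", "63387964", "6339", "63393", "64", "66", "66162066640", "6644132006", "66442457", "676487672", "6764876720"
Count: 15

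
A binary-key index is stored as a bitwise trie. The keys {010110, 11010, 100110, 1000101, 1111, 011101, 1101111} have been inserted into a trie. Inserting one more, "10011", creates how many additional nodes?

0

Every character of "10011" already lies on an existing path (it is a prefix of some stored word).
No new nodes are needed: 0.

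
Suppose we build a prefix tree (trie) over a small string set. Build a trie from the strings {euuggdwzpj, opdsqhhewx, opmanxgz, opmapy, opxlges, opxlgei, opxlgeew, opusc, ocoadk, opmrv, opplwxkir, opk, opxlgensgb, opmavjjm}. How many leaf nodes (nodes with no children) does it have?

Leaves are exactly the stored words that no other stored word extends.
Those words: "euuggdwzpj", "ocoadk", "opdsqhhewx", "opk", "opmanxgz", "opmapy", "opmavjjm", "opmrv", "opplwxkir", "opusc", "opxlgeew", "opxlgei", "opxlgensgb", "opxlges"
Leaf count: 14

14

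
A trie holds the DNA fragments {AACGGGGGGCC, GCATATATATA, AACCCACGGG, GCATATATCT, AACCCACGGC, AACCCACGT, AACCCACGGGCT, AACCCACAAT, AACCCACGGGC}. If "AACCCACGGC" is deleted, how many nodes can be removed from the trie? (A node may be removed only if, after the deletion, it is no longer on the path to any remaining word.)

1

After clearing the end-marker at "AACCCACGGC", prune upward until reaching a node still needed by another word.
The suffix "C" (1 node) is used only by "AACCCACGGC"; the node for "AACCCACGG" still has the child "G", so pruning stops there.
Nodes removed: 1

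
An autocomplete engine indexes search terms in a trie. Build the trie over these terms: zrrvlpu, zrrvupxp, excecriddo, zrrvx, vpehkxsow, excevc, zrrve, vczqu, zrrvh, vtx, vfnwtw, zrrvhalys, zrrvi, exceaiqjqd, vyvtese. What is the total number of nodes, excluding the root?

63

Count nodes per top-level branch (shared prefixes stored once):
  'e'-branch (exceaiqjqd, excecriddo, excevc): 18 nodes
  'v'-branch (vczqu, vfnwtw, vpehkxsow, vtx, vyvtese): 26 nodes
  'z'-branch (zrrve, zrrvh, zrrvhalys, zrrvi, zrrvlpu, zrrvupxp, zrrvx): 19 nodes
Sum: 63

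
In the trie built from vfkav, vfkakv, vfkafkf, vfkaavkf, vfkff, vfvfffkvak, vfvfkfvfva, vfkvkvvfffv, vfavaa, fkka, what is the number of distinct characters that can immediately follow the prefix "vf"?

3

Walk "vf" from the root, arriving at one node.
Characters that immediately follow "vf" among the stored strings: {a, k, v}.
That node has 3 child edges.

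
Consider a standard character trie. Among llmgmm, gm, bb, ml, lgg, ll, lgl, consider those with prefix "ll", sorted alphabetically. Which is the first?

ll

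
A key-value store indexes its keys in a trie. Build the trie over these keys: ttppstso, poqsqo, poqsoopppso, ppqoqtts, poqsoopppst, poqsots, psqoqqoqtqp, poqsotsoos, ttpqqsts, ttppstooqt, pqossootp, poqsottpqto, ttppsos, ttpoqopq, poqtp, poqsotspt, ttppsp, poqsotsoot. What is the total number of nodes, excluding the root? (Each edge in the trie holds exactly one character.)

79

Insert word by word; a character creates a node only if that edge doesn't already exist:
  "ttppstso" → 8 new (t, t, p, p, s, t, s, o)
  "poqsqo" → 6 new (p, o, q, s, q, o)
  "poqsoopppso" → prefix "poqs" already present; 7 new (o, o, p, p, p, s, o)
  "ppqoqtts" → prefix "p" already present; 7 new (p, q, o, q, t, t, s)
  "poqsoopppst" → prefix "poqsooppps" already present; 1 new (t)
  "poqsots" → prefix "poqso" already present; 2 new (t, s)
  "psqoqqoqtqp" → prefix "p" already present; 10 new (s, q, o, q, q, o, q, t, q, p)
  "poqsotsoos" → prefix "poqsots" already present; 3 new (o, o, s)
  "ttpqqsts" → prefix "ttp" already present; 5 new (q, q, s, t, s)
  "ttppstooqt" → prefix "ttppst" already present; 4 new (o, o, q, t)
  "pqossootp" → prefix "p" already present; 8 new (q, o, s, s, o, o, t, p)
  "poqsottpqto" → prefix "poqsot" already present; 5 new (t, p, q, t, o)
  "ttppsos" → prefix "ttpps" already present; 2 new (o, s)
  "ttpoqopq" → prefix "ttp" already present; 5 new (o, q, o, p, q)
  "poqtp" → prefix "poq" already present; 2 new (t, p)
  "poqsotspt" → prefix "poqsots" already present; 2 new (p, t)
  "ttppsp" → prefix "ttpps" already present; 1 new (p)
  "poqsotsoot" → prefix "poqsotsoo" already present; 1 new (t)
Total nodes = 8 + 6 + 7 + 7 + 1 + 2 + 10 + 3 + 5 + 4 + 8 + 5 + 2 + 5 + 2 + 2 + 1 + 1 = 79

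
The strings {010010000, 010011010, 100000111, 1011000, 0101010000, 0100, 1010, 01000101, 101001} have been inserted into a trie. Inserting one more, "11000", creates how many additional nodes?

4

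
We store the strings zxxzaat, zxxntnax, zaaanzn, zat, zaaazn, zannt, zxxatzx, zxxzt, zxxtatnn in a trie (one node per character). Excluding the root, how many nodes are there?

34

For each word, the new-node count is its length minus the longest prefix already in the trie:
  "zxxzaat" → 7 new (z, x, x, z, a, a, t)
  "zxxntnax" → prefix "zxx" already present; 5 new (n, t, n, a, x)
  "zaaanzn" → prefix "z" already present; 6 new (a, a, a, n, z, n)
  "zat" → prefix "za" already present; 1 new (t)
  "zaaazn" → prefix "zaaa" already present; 2 new (z, n)
  "zannt" → prefix "za" already present; 3 new (n, n, t)
  "zxxatzx" → prefix "zxx" already present; 4 new (a, t, z, x)
  "zxxzt" → prefix "zxxz" already present; 1 new (t)
  "zxxtatnn" → prefix "zxx" already present; 5 new (t, a, t, n, n)
Total nodes = 7 + 5 + 6 + 1 + 2 + 3 + 4 + 1 + 5 = 34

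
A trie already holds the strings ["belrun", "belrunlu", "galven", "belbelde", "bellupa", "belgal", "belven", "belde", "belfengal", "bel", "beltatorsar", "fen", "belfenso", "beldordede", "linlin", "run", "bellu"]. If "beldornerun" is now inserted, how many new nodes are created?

The longest prefix of "beldornerun" already in the trie is "beldor" (length 6).
New nodes needed: |"beldornerun"| − 6 = 11 − 6 = 5.

5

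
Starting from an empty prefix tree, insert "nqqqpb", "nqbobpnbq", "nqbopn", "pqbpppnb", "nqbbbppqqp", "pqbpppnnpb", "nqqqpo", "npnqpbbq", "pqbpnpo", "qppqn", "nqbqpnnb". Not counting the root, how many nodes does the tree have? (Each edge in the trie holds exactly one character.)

Insert word by word; a character creates a node only if that edge doesn't already exist:
  "nqqqpb" → 6 new (n, q, q, q, p, b)
  "nqbobpnbq" → prefix "nq" already present; 7 new (b, o, b, p, n, b, q)
  "nqbopn" → prefix "nqbo" already present; 2 new (p, n)
  "pqbpppnb" → 8 new (p, q, b, p, p, p, n, b)
  "nqbbbppqqp" → prefix "nqb" already present; 7 new (b, b, p, p, q, q, p)
  "pqbpppnnpb" → prefix "pqbpppn" already present; 3 new (n, p, b)
  "nqqqpo" → prefix "nqqqp" already present; 1 new (o)
  "npnqpbbq" → prefix "n" already present; 7 new (p, n, q, p, b, b, q)
  "pqbpnpo" → prefix "pqbp" already present; 3 new (n, p, o)
  "qppqn" → 5 new (q, p, p, q, n)
  "nqbqpnnb" → prefix "nqb" already present; 5 new (q, p, n, n, b)
Total nodes = 6 + 7 + 2 + 8 + 7 + 3 + 1 + 7 + 3 + 5 + 5 = 54

54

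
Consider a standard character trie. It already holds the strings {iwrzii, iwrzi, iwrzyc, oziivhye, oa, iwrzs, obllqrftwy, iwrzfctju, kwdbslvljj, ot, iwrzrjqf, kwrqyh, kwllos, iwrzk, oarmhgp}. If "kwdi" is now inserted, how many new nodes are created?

The longest prefix of "kwdi" already in the trie is "kwd" (length 3).
So 4 − 3 = 1 new nodes.

1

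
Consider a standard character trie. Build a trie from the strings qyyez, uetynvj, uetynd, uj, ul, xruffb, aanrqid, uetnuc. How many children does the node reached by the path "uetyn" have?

Follow the path "uetyn" to its node, then look at its outgoing edges.
Characters that immediately follow "uetyn" among the stored strings: {d, v}.
That node has 2 child edges.

2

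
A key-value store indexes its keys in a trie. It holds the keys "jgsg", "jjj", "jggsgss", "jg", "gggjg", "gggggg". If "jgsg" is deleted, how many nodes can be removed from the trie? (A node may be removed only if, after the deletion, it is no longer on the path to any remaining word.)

Walk "jgsg" from the leaf back toward the root, removing each node that no remaining word uses.
The suffix "sg" (2 nodes) is used only by "jgsg"; the node for "jg" still has the child "g", so pruning stops there.
Nodes removed: 2

2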